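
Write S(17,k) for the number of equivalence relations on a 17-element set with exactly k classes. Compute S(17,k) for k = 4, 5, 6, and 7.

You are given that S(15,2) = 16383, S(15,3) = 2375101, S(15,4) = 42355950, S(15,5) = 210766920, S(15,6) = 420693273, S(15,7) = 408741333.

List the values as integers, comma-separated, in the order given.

i=16: T(16,3)=16383+3·2375101=7141686 | T(16,4)=2375101+4·42355950=171798901 | T(16,5)=42355950+5·210766920=1096190550 | T(16,6)=210766920+6·420693273=2734926558 | T(16,7)=420693273+7·408741333=3281882604
i=17: T(17,4)=7141686+4·171798901=694337290 | T(17,5)=171798901+5·1096190550=5652751651 | T(17,6)=1096190550+6·2734926558=17505749898 | T(17,7)=2734926558+7·3281882604=25708104786
Read S(17,4) = 694337290, S(17,5) = 5652751651, S(17,6) = 17505749898, S(17,7) = 25708104786.

694337290, 5652751651, 17505749898, 25708104786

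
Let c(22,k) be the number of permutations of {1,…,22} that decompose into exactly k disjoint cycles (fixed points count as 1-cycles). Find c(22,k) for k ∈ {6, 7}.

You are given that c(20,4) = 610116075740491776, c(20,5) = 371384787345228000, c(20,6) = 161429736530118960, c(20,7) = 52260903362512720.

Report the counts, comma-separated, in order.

83637381699544802976, 28939583397335447760

@21  (21,5):371384787345228000·20+610116075740491776→8037811822645051776, (21,6):161429736530118960·20+371384787345228000→3599979517947607200, (21,7):52260903362512720·20+161429736530118960→1206647803780373360
@22  (22,6):3599979517947607200·21+8037811822645051776→83637381699544802976, (22,7):1206647803780373360·21+3599979517947607200→28939583397335447760
Read c(22,6) = 83637381699544802976, c(22,7) = 28939583397335447760.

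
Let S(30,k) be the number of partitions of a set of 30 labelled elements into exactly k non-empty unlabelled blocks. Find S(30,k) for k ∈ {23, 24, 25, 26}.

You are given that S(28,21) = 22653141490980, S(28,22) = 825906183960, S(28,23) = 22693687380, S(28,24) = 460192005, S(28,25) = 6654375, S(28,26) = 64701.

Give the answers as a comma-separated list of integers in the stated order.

71823880393200, 2157580085700, 49402080000, 843303006

row 29: T[29][22]=22·825906183960+22653141490980=40823077538100  T[29][23]=23·22693687380+825906183960=1347860993700  T[29][24]=24·460192005+22693687380=33738295500  T[29][25]=25·6654375+460192005=626551380  T[29][26]=26·64701+6654375=8336601
row 30: T[30][23]=23·1347860993700+40823077538100=71823880393200  T[30][24]=24·33738295500+1347860993700=2157580085700  T[30][25]=25·626551380+33738295500=49402080000  T[30][26]=26·8336601+626551380=843303006
Read S(30,23) = 71823880393200, S(30,24) = 2157580085700, S(30,25) = 49402080000, S(30,26) = 843303006.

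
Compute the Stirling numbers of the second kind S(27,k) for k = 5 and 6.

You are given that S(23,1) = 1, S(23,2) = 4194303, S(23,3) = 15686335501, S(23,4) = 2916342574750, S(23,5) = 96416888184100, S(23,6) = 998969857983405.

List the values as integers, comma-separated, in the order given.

61338207158409090, 1359801318005044551

r24: T_24,2=2×4194303+1=8388607; T_24,3=3×15686335501+4194303=47063200806; T_24,4=4×2916342574750+15686335501=11681056634501; T_24,5=5×96416888184100+2916342574750=485000783495250; T_24,6=6×998969857983405+96416888184100=6090236036084530
r25: T_25,3=3×47063200806+8388607=141197991025; T_25,4=4×11681056634501+47063200806=46771289738810; T_25,5=5×485000783495250+11681056634501=2436684974110751; T_25,6=6×6090236036084530+485000783495250=37026417000002430
r26: T_26,4=4×46771289738810+141197991025=187226356946265; T_26,5=5×2436684974110751+46771289738810=12230196160292565; T_26,6=6×37026417000002430+2436684974110751=224595186974125331
r27: T_27,5=5×12230196160292565+187226356946265=61338207158409090; T_27,6=6×224595186974125331+12230196160292565=1359801318005044551
Read S(27,5) = 61338207158409090, S(27,6) = 1359801318005044551.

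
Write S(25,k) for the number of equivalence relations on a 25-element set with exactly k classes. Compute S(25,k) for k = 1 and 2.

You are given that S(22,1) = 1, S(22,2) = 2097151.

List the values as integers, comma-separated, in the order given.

i=23: T(23,1)=0+1·1=1 | T(23,2)=1+2·2097151=4194303
i=24: T(24,1)=0+1·1=1 | T(24,2)=1+2·4194303=8388607
i=25: T(25,1)=0+1·1=1 | T(25,2)=1+2·8388607=16777215
Read S(25,1) = 1, S(25,2) = 16777215.

1, 16777215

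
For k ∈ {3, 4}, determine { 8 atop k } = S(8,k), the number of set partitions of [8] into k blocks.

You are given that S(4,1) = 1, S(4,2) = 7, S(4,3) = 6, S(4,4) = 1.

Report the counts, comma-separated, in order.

@5  (5,1):1·1+0→1, (5,2):7·2+1→15, (5,3):6·3+7→25, (5,4):1·4+6→10
@6  (6,1):1·1+0→1, (6,2):15·2+1→31, (6,3):25·3+15→90, (6,4):10·4+25→65
@7  (7,2):31·2+1→63, (7,3):90·3+31→301, (7,4):65·4+90→350
@8  (8,3):301·3+63→966, (8,4):350·4+301→1701
Read S(8,3) = 966, S(8,4) = 1701.

966, 1701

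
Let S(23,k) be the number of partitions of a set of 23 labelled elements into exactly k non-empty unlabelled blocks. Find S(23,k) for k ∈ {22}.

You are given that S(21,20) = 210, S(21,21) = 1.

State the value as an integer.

253

[22] T[22,21]:21*1+210=231 · T[22,22]:22*0+1=1
[23] T[23,22]:22*1+231=253
Read S(23,22) = 253.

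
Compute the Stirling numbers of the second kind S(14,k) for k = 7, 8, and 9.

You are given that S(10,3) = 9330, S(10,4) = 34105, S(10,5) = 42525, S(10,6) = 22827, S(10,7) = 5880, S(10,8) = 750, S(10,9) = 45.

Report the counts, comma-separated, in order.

@11  (11,4):34105·4+9330→145750, (11,5):42525·5+34105→246730, (11,6):22827·6+42525→179487, (11,7):5880·7+22827→63987, (11,8):750·8+5880→11880, (11,9):45·9+750→1155
@12  (12,5):246730·5+145750→1379400, (12,6):179487·6+246730→1323652, (12,7):63987·7+179487→627396, (12,8):11880·8+63987→159027, (12,9):1155·9+11880→22275
@13  (13,6):1323652·6+1379400→9321312, (13,7):627396·7+1323652→5715424, (13,8):159027·8+627396→1899612, (13,9):22275·9+159027→359502
@14  (14,7):5715424·7+9321312→49329280, (14,8):1899612·8+5715424→20912320, (14,9):359502·9+1899612→5135130
Read S(14,7) = 49329280, S(14,8) = 20912320, S(14,9) = 5135130.

49329280, 20912320, 5135130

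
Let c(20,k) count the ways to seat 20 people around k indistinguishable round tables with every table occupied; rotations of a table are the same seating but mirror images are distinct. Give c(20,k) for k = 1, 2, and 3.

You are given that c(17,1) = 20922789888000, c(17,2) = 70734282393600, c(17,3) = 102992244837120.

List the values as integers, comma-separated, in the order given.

121645100408832000, 431565146817638400, 668609730341153280

@18  (18,1):20922789888000·17+0→355687428096000, (18,2):70734282393600·17+20922789888000→1223405590579200, (18,3):102992244837120·17+70734282393600→1821602444624640
@19  (19,1):355687428096000·18+0→6402373705728000, (19,2):1223405590579200·18+355687428096000→22376988058521600, (19,3):1821602444624640·18+1223405590579200→34012249593822720
@20  (20,1):6402373705728000·19+0→121645100408832000, (20,2):22376988058521600·19+6402373705728000→431565146817638400, (20,3):34012249593822720·19+22376988058521600→668609730341153280
Read c(20,1) = 121645100408832000, c(20,2) = 431565146817638400, c(20,3) = 668609730341153280.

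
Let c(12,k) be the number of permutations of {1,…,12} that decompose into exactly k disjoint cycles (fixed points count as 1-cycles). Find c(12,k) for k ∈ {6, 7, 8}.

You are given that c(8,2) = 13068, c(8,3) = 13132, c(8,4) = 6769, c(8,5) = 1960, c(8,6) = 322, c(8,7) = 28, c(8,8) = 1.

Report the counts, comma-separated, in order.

row 9: T[9][3]=8·13132+13068=118124  T[9][4]=8·6769+13132=67284  T[9][5]=8·1960+6769=22449  T[9][6]=8·322+1960=4536  T[9][7]=8·28+322=546  T[9][8]=8·1+28=36
row 10: T[10][4]=9·67284+118124=723680  T[10][5]=9·22449+67284=269325  T[10][6]=9·4536+22449=63273  T[10][7]=9·546+4536=9450  T[10][8]=9·36+546=870
row 11: T[11][5]=10·269325+723680=3416930  T[11][6]=10·63273+269325=902055  T[11][7]=10·9450+63273=157773  T[11][8]=10·870+9450=18150
row 12: T[12][6]=11·902055+3416930=13339535  T[12][7]=11·157773+902055=2637558  T[12][8]=11·18150+157773=357423
Read c(12,6) = 13339535, c(12,7) = 2637558, c(12,8) = 357423.

13339535, 2637558, 357423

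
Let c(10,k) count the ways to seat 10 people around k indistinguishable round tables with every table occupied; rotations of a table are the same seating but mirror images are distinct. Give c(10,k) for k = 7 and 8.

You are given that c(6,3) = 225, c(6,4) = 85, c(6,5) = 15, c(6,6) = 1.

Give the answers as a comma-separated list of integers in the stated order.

9450, 870

row 7: T[7][4]=6·85+225=735  T[7][5]=6·15+85=175  T[7][6]=6·1+15=21  T[7][7]=6·0+1=1
row 8: T[8][5]=7·175+735=1960  T[8][6]=7·21+175=322  T[8][7]=7·1+21=28  T[8][8]=7·0+1=1
row 9: T[9][6]=8·322+1960=4536  T[9][7]=8·28+322=546  T[9][8]=8·1+28=36
row 10: T[10][7]=9·546+4536=9450  T[10][8]=9·36+546=870
Read c(10,7) = 9450, c(10,8) = 870.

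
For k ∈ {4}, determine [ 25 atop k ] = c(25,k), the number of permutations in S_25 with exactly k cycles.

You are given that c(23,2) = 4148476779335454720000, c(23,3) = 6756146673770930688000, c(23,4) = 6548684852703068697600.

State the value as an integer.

3936561409138663118131200

r24: T_24,3=23×6756146673770930688000+4148476779335454720000=159539850276066860544000; T_24,4=23×6548684852703068697600+6756146673770930688000=157375898285941510732800
r25: T_25,4=24×157375898285941510732800+159539850276066860544000=3936561409138663118131200
Read c(25,4) = 3936561409138663118131200.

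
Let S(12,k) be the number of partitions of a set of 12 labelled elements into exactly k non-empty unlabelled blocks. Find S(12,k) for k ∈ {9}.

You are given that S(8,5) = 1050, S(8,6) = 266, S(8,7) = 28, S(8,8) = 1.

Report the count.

22275

row 9: T[9][6]=6·266+1050=2646  T[9][7]=7·28+266=462  T[9][8]=8·1+28=36  T[9][9]=9·0+1=1
row 10: T[10][7]=7·462+2646=5880  T[10][8]=8·36+462=750  T[10][9]=9·1+36=45
row 11: T[11][8]=8·750+5880=11880  T[11][9]=9·45+750=1155
row 12: T[12][9]=9·1155+11880=22275
Read S(12,9) = 22275.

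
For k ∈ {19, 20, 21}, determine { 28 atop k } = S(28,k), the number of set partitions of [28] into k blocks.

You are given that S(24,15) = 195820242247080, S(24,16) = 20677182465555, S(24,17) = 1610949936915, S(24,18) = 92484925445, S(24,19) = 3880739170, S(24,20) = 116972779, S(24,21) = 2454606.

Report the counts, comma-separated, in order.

@25  (25,16):20677182465555·16+195820242247080→526655161695960, (25,17):1610949936915·17+20677182465555→48063331393110, (25,18):92484925445·18+1610949936915→3275678594925, (25,19):3880739170·19+92484925445→166218969675, (25,20):116972779·20+3880739170→6220194750, (25,21):2454606·21+116972779→168519505
@26  (26,17):48063331393110·17+526655161695960→1343731795378830, (26,18):3275678594925·18+48063331393110→107025546101760, (26,19):166218969675·19+3275678594925→6433839018750, (26,20):6220194750·20+166218969675→290622864675, (26,21):168519505·21+6220194750→9759104355
@27  (27,18):107025546101760·18+1343731795378830→3270191625210510, (27,19):6433839018750·19+107025546101760→229268487458010, (27,20):290622864675·20+6433839018750→12246296312250, (27,21):9759104355·21+290622864675→495564056130
@28  (28,19):229268487458010·19+3270191625210510→7626292886912700, (28,20):12246296312250·20+229268487458010→474194413703010, (28,21):495564056130·21+12246296312250→22653141490980
Read S(28,19) = 7626292886912700, S(28,20) = 474194413703010, S(28,21) = 22653141490980.

7626292886912700, 474194413703010, 22653141490980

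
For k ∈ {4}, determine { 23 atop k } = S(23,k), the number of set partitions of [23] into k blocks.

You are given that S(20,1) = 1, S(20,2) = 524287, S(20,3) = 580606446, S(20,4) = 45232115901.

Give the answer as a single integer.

2916342574750

[21] T[21,2]:2*524287+1=1048575 · T[21,3]:3*580606446+524287=1742343625 · T[21,4]:4*45232115901+580606446=181509070050
[22] T[22,3]:3*1742343625+1048575=5228079450 · T[22,4]:4*181509070050+1742343625=727778623825
[23] T[23,4]:4*727778623825+5228079450=2916342574750
Read S(23,4) = 2916342574750.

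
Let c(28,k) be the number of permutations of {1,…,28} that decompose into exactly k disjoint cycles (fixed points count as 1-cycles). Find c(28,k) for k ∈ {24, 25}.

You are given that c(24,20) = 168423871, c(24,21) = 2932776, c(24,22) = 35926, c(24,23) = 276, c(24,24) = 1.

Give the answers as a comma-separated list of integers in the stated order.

626334345, 7739550

[25] T[25,21]:24*2932776+168423871=238810495 · T[25,22]:24*35926+2932776=3795000 · T[25,23]:24*276+35926=42550 · T[25,24]:24*1+276=300 · T[25,25]:24*0+1=1
[26] T[26,22]:25*3795000+238810495=333685495 · T[26,23]:25*42550+3795000=4858750 · T[26,24]:25*300+42550=50050 · T[26,25]:25*1+300=325
[27] T[27,23]:26*4858750+333685495=460012995 · T[27,24]:26*50050+4858750=6160050 · T[27,25]:26*325+50050=58500
[28] T[28,24]:27*6160050+460012995=626334345 · T[28,25]:27*58500+6160050=7739550
Read c(28,24) = 626334345, c(28,25) = 7739550.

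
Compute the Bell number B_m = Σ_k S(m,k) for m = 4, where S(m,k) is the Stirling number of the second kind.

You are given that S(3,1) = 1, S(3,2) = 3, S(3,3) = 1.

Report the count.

[4] T[4,1]:1*1+0=1 · T[4,2]:2*3+1=7 · T[4,3]:3*1+3=6 · T[4,4]:4*0+1=1
B_4 = ΣS(4,k) = 1+7+6+1 = 15

15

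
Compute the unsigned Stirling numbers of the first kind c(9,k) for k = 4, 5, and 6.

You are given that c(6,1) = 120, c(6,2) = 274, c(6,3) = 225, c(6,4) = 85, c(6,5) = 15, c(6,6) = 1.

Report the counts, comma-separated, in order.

@7  (7,2):274·6+120→1764, (7,3):225·6+274→1624, (7,4):85·6+225→735, (7,5):15·6+85→175, (7,6):1·6+15→21
@8  (8,3):1624·7+1764→13132, (8,4):735·7+1624→6769, (8,5):175·7+735→1960, (8,6):21·7+175→322
@9  (9,4):6769·8+13132→67284, (9,5):1960·8+6769→22449, (9,6):322·8+1960→4536
Read c(9,4) = 67284, c(9,5) = 22449, c(9,6) = 4536.

67284, 22449, 4536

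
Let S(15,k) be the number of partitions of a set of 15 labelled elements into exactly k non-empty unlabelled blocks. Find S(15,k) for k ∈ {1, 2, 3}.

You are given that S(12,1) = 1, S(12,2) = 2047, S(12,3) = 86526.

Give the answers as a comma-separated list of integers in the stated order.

[13] T[13,1]:1*1+0=1 · T[13,2]:2*2047+1=4095 · T[13,3]:3*86526+2047=261625
[14] T[14,1]:1*1+0=1 · T[14,2]:2*4095+1=8191 · T[14,3]:3*261625+4095=788970
[15] T[15,1]:1*1+0=1 · T[15,2]:2*8191+1=16383 · T[15,3]:3*788970+8191=2375101
Read S(15,1) = 1, S(15,2) = 16383, S(15,3) = 2375101.

1, 16383, 2375101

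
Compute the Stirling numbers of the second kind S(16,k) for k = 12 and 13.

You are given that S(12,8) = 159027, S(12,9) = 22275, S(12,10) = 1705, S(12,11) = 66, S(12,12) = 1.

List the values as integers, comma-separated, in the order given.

[13] T[13,9]:9*22275+159027=359502 · T[13,10]:10*1705+22275=39325 · T[13,11]:11*66+1705=2431 · T[13,12]:12*1+66=78 · T[13,13]:13*0+1=1
[14] T[14,10]:10*39325+359502=752752 · T[14,11]:11*2431+39325=66066 · T[14,12]:12*78+2431=3367 · T[14,13]:13*1+78=91
[15] T[15,11]:11*66066+752752=1479478 · T[15,12]:12*3367+66066=106470 · T[15,13]:13*91+3367=4550
[16] T[16,12]:12*106470+1479478=2757118 · T[16,13]:13*4550+106470=165620
Read S(16,12) = 2757118, S(16,13) = 165620.

2757118, 165620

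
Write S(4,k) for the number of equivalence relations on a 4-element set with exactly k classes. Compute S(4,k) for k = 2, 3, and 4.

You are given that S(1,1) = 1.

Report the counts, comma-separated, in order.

7, 6, 1

@2  (2,1):1·1+0→1, (2,2):0·2+1→1
@3  (3,1):1·1+0→1, (3,2):1·2+1→3, (3,3):0·3+1→1
@4  (4,2):3·2+1→7, (4,3):1·3+3→6, (4,4):0·4+1→1
Read S(4,2) = 7, S(4,3) = 6, S(4,4) = 1.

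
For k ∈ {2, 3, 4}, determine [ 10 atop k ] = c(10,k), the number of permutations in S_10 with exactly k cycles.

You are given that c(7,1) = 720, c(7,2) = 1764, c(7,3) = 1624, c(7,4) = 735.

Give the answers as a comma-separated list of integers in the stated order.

@8  (8,1):720·7+0→5040, (8,2):1764·7+720→13068, (8,3):1624·7+1764→13132, (8,4):735·7+1624→6769
@9  (9,1):5040·8+0→40320, (9,2):13068·8+5040→109584, (9,3):13132·8+13068→118124, (9,4):6769·8+13132→67284
@10  (10,2):109584·9+40320→1026576, (10,3):118124·9+109584→1172700, (10,4):67284·9+118124→723680
Read c(10,2) = 1026576, c(10,3) = 1172700, c(10,4) = 723680.

1026576, 1172700, 723680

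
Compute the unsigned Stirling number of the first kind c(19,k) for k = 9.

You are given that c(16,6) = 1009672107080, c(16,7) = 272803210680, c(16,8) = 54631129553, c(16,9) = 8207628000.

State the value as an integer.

102417740732658

i=17: T(17,7)=1009672107080+16·272803210680=5374523477960 | T(17,8)=272803210680+16·54631129553=1146901283528 | T(17,9)=54631129553+16·8207628000=185953177553
i=18: T(18,8)=5374523477960+17·1146901283528=24871845297936 | T(18,9)=1146901283528+17·185953177553=4308105301929
i=19: T(19,9)=24871845297936+18·4308105301929=102417740732658
Read c(19,9) = 102417740732658.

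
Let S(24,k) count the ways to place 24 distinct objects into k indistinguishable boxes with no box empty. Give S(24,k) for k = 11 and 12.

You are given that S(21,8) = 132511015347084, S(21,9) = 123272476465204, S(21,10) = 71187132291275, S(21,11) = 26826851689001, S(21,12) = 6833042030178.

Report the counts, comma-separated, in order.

r22: T_22,9=9×123272476465204+132511015347084=1241963303533920; T_22,10=10×71187132291275+123272476465204=835143799377954; T_22,11=11×26826851689001+71187132291275=366282500870286; T_22,12=12×6833042030178+26826851689001=108823356051137
r23: T_23,10=10×835143799377954+1241963303533920=9593401297313460; T_23,11=11×366282500870286+835143799377954=4864251308951100; T_23,12=12×108823356051137+366282500870286=1672162773483930
r24: T_24,11=11×4864251308951100+9593401297313460=63100165695775560; T_24,12=12×1672162773483930+4864251308951100=24930204590758260
Read S(24,11) = 63100165695775560, S(24,12) = 24930204590758260.

63100165695775560, 24930204590758260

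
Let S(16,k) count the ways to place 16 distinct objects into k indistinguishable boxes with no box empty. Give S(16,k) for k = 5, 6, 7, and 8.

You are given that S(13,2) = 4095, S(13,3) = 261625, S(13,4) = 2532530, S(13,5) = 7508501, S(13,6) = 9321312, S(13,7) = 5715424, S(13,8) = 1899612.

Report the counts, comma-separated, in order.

1096190550, 2734926558, 3281882604, 2141764053

@14  (14,3):261625·3+4095→788970, (14,4):2532530·4+261625→10391745, (14,5):7508501·5+2532530→40075035, (14,6):9321312·6+7508501→63436373, (14,7):5715424·7+9321312→49329280, (14,8):1899612·8+5715424→20912320
@15  (15,4):10391745·4+788970→42355950, (15,5):40075035·5+10391745→210766920, (15,6):63436373·6+40075035→420693273, (15,7):49329280·7+63436373→408741333, (15,8):20912320·8+49329280→216627840
@16  (16,5):210766920·5+42355950→1096190550, (16,6):420693273·6+210766920→2734926558, (16,7):408741333·7+420693273→3281882604, (16,8):216627840·8+408741333→2141764053
Read S(16,5) = 1096190550, S(16,6) = 2734926558, S(16,7) = 3281882604, S(16,8) = 2141764053.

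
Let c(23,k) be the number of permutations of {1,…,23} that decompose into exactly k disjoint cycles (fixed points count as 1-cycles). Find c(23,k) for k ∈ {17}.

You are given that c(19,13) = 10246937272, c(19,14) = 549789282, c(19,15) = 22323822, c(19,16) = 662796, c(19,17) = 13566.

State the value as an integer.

136717357942

r20: T_20,14=19×549789282+10246937272=20692933630; T_20,15=19×22323822+549789282=973941900; T_20,16=19×662796+22323822=34916946; T_20,17=19×13566+662796=920550
r21: T_21,15=20×973941900+20692933630=40171771630; T_21,16=20×34916946+973941900=1672280820; T_21,17=20×920550+34916946=53327946
r22: T_22,16=21×1672280820+40171771630=75289668850; T_22,17=21×53327946+1672280820=2792167686
r23: T_23,17=22×2792167686+75289668850=136717357942
Read c(23,17) = 136717357942.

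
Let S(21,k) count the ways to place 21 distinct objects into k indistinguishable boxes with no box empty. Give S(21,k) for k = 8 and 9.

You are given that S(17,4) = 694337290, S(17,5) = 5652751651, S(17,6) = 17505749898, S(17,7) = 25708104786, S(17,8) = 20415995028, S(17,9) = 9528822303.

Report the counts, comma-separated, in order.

row 18: T[18][5]=5·5652751651+694337290=28958095545  T[18][6]=6·17505749898+5652751651=110687251039  T[18][7]=7·25708104786+17505749898=197462483400  T[18][8]=8·20415995028+25708104786=189036065010  T[18][9]=9·9528822303+20415995028=106175395755
row 19: T[19][6]=6·110687251039+28958095545=693081601779  T[19][7]=7·197462483400+110687251039=1492924634839  T[19][8]=8·189036065010+197462483400=1709751003480  T[19][9]=9·106175395755+189036065010=1144614626805
row 20: T[20][7]=7·1492924634839+693081601779=11143554045652  T[20][8]=8·1709751003480+1492924634839=15170932662679  T[20][9]=9·1144614626805+1709751003480=12011282644725
row 21: T[21][8]=8·15170932662679+11143554045652=132511015347084  T[21][9]=9·12011282644725+15170932662679=123272476465204
Read S(21,8) = 132511015347084, S(21,9) = 123272476465204.

132511015347084, 123272476465204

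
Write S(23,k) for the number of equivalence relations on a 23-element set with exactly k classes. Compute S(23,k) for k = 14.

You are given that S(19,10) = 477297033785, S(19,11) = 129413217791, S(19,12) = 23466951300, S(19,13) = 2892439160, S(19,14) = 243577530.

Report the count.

r20: T_20,11=11×129413217791+477297033785=1900842429486; T_20,12=12×23466951300+129413217791=411016633391; T_20,13=13×2892439160+23466951300=61068660380; T_20,14=14×243577530+2892439160=6302524580
r21: T_21,12=12×411016633391+1900842429486=6833042030178; T_21,13=13×61068660380+411016633391=1204909218331; T_21,14=14×6302524580+61068660380=149304004500
r22: T_22,13=13×1204909218331+6833042030178=22496861868481; T_22,14=14×149304004500+1204909218331=3295165281331
r23: T_23,14=14×3295165281331+22496861868481=68629175807115
Read S(23,14) = 68629175807115.

68629175807115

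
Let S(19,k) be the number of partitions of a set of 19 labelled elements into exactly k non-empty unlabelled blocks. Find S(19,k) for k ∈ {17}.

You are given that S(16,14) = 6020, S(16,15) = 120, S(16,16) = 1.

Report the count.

12597

row 17: T[17][15]=15·120+6020=7820  T[17][16]=16·1+120=136  T[17][17]=17·0+1=1
row 18: T[18][16]=16·136+7820=9996  T[18][17]=17·1+136=153
row 19: T[19][17]=17·153+9996=12597
Read S(19,17) = 12597.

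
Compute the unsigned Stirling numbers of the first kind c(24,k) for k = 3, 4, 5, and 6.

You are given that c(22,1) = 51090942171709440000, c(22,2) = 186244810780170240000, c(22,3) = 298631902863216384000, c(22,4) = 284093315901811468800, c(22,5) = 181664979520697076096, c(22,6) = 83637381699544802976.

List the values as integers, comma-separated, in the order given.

r23: T_23,2=22×186244810780170240000+51090942171709440000=4148476779335454720000; T_23,3=22×298631902863216384000+186244810780170240000=6756146673770930688000; T_23,4=22×284093315901811468800+298631902863216384000=6548684852703068697600; T_23,5=22×181664979520697076096+284093315901811468800=4280722865357147142912; T_23,6=22×83637381699544802976+181664979520697076096=2021687376910682741568
r24: T_24,3=23×6756146673770930688000+4148476779335454720000=159539850276066860544000; T_24,4=23×6548684852703068697600+6756146673770930688000=157375898285941510732800; T_24,5=23×4280722865357147142912+6548684852703068697600=105005310755917452984576; T_24,6=23×2021687376910682741568+4280722865357147142912=50779532534302850198976
Read c(24,3) = 159539850276066860544000, c(24,4) = 157375898285941510732800, c(24,5) = 105005310755917452984576, c(24,6) = 50779532534302850198976.

159539850276066860544000, 157375898285941510732800, 105005310755917452984576, 50779532534302850198976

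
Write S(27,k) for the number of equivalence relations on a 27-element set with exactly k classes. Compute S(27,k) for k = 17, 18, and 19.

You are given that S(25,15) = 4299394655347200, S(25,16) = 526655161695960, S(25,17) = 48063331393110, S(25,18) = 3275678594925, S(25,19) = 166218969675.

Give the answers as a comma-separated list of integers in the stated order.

@26  (26,16):526655161695960·16+4299394655347200→12725877242482560, (26,17):48063331393110·17+526655161695960→1343731795378830, (26,18):3275678594925·18+48063331393110→107025546101760, (26,19):166218969675·19+3275678594925→6433839018750
@27  (27,17):1343731795378830·17+12725877242482560→35569317763922670, (27,18):107025546101760·18+1343731795378830→3270191625210510, (27,19):6433839018750·19+107025546101760→229268487458010
Read S(27,17) = 35569317763922670, S(27,18) = 3270191625210510, S(27,19) = 229268487458010.

35569317763922670, 3270191625210510, 229268487458010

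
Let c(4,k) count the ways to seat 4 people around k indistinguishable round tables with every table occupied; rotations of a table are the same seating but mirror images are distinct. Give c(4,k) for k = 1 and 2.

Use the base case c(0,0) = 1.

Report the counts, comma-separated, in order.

6, 11

[1] T[1,1]:0*0+1=1
[2] T[2,1]:1*1+0=1 · T[2,2]:1*0+1=1
[3] T[3,1]:2*1+0=2 · T[3,2]:2*1+1=3
[4] T[4,1]:3*2+0=6 · T[4,2]:3*3+2=11
Read c(4,1) = 6, c(4,2) = 11.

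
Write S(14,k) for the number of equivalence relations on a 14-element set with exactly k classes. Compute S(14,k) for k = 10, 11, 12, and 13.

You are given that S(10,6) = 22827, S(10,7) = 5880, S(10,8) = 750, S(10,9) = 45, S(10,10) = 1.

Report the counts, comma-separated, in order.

752752, 66066, 3367, 91

i=11: T(11,7)=22827+7·5880=63987 | T(11,8)=5880+8·750=11880 | T(11,9)=750+9·45=1155 | T(11,10)=45+10·1=55 | T(11,11)=1+11·0=1
i=12: T(12,8)=63987+8·11880=159027 | T(12,9)=11880+9·1155=22275 | T(12,10)=1155+10·55=1705 | T(12,11)=55+11·1=66 | T(12,12)=1+12·0=1
i=13: T(13,9)=159027+9·22275=359502 | T(13,10)=22275+10·1705=39325 | T(13,11)=1705+11·66=2431 | T(13,12)=66+12·1=78 | T(13,13)=1+13·0=1
i=14: T(14,10)=359502+10·39325=752752 | T(14,11)=39325+11·2431=66066 | T(14,12)=2431+12·78=3367 | T(14,13)=78+13·1=91
Read S(14,10) = 752752, S(14,11) = 66066, S(14,12) = 3367, S(14,13) = 91.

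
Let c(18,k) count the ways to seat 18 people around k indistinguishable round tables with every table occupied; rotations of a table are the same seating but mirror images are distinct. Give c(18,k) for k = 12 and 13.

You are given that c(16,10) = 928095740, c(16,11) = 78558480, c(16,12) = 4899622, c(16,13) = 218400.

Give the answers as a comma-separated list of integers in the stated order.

@17  (17,11):78558480·16+928095740→2185031420, (17,12):4899622·16+78558480→156952432, (17,13):218400·16+4899622→8394022
@18  (18,12):156952432·17+2185031420→4853222764, (18,13):8394022·17+156952432→299650806
Read c(18,12) = 4853222764, c(18,13) = 299650806.

4853222764, 299650806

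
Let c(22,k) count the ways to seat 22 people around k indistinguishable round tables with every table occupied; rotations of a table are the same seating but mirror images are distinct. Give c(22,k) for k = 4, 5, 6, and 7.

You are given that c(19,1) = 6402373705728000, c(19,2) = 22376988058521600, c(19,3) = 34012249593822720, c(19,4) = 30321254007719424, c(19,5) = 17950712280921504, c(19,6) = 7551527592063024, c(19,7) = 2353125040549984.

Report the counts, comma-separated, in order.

i=20: T(20,2)=6402373705728000+19·22376988058521600=431565146817638400 | T(20,3)=22376988058521600+19·34012249593822720=668609730341153280 | T(20,4)=34012249593822720+19·30321254007719424=610116075740491776 | T(20,5)=30321254007719424+19·17950712280921504=371384787345228000 | T(20,6)=17950712280921504+19·7551527592063024=161429736530118960 | T(20,7)=7551527592063024+19·2353125040549984=52260903362512720
i=21: T(21,3)=431565146817638400+20·668609730341153280=13803759753640704000 | T(21,4)=668609730341153280+20·610116075740491776=12870931245150988800 | T(21,5)=610116075740491776+20·371384787345228000=8037811822645051776 | T(21,6)=371384787345228000+20·161429736530118960=3599979517947607200 | T(21,7)=161429736530118960+20·52260903362512720=1206647803780373360
i=22: T(22,4)=13803759753640704000+21·12870931245150988800=284093315901811468800 | T(22,5)=12870931245150988800+21·8037811822645051776=181664979520697076096 | T(22,6)=8037811822645051776+21·3599979517947607200=83637381699544802976 | T(22,7)=3599979517947607200+21·1206647803780373360=28939583397335447760
Read c(22,4) = 284093315901811468800, c(22,5) = 181664979520697076096, c(22,6) = 83637381699544802976, c(22,7) = 28939583397335447760.

284093315901811468800, 181664979520697076096, 83637381699544802976, 28939583397335447760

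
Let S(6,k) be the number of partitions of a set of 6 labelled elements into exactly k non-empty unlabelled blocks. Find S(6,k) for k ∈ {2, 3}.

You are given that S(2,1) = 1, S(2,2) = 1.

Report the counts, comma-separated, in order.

i=3: T(3,1)=0+1·1=1 | T(3,2)=1+2·1=3 | T(3,3)=1+3·0=1
i=4: T(4,1)=0+1·1=1 | T(4,2)=1+2·3=7 | T(4,3)=3+3·1=6
i=5: T(5,1)=0+1·1=1 | T(5,2)=1+2·7=15 | T(5,3)=7+3·6=25
i=6: T(6,2)=1+2·15=31 | T(6,3)=15+3·25=90
Read S(6,2) = 31, S(6,3) = 90.

31, 90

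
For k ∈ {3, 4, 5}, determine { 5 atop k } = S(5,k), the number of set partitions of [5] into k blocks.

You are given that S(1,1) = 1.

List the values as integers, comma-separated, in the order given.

@2  (2,1):1·1+0→1, (2,2):0·2+1→1
@3  (3,1):1·1+0→1, (3,2):1·2+1→3, (3,3):0·3+1→1
@4  (4,2):3·2+1→7, (4,3):1·3+3→6, (4,4):0·4+1→1
@5  (5,3):6·3+7→25, (5,4):1·4+6→10, (5,5):0·5+1→1
Read S(5,3) = 25, S(5,4) = 10, S(5,5) = 1.

25, 10, 1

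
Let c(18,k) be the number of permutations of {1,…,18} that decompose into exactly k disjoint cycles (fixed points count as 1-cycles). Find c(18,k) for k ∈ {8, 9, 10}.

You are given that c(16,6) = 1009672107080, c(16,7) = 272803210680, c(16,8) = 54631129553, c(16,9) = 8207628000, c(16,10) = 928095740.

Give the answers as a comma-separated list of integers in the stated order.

24871845297936, 4308105301929, 577924894833

row 17: T[17][7]=16·272803210680+1009672107080=5374523477960  T[17][8]=16·54631129553+272803210680=1146901283528  T[17][9]=16·8207628000+54631129553=185953177553  T[17][10]=16·928095740+8207628000=23057159840
row 18: T[18][8]=17·1146901283528+5374523477960=24871845297936  T[18][9]=17·185953177553+1146901283528=4308105301929  T[18][10]=17·23057159840+185953177553=577924894833
Read c(18,8) = 24871845297936, c(18,9) = 4308105301929, c(18,10) = 577924894833.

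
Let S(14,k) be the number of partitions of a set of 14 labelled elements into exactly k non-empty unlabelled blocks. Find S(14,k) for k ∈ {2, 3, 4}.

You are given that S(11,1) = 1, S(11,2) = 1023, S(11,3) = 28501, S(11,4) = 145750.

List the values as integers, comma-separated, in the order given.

i=12: T(12,1)=0+1·1=1 | T(12,2)=1+2·1023=2047 | T(12,3)=1023+3·28501=86526 | T(12,4)=28501+4·145750=611501
i=13: T(13,1)=0+1·1=1 | T(13,2)=1+2·2047=4095 | T(13,3)=2047+3·86526=261625 | T(13,4)=86526+4·611501=2532530
i=14: T(14,2)=1+2·4095=8191 | T(14,3)=4095+3·261625=788970 | T(14,4)=261625+4·2532530=10391745
Read S(14,2) = 8191, S(14,3) = 788970, S(14,4) = 10391745.

8191, 788970, 10391745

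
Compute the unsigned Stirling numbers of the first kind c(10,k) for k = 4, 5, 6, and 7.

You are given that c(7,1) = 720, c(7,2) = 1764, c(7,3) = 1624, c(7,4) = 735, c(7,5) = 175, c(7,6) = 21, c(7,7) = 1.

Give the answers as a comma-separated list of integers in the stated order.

723680, 269325, 63273, 9450

@8  (8,2):1764·7+720→13068, (8,3):1624·7+1764→13132, (8,4):735·7+1624→6769, (8,5):175·7+735→1960, (8,6):21·7+175→322, (8,7):1·7+21→28
@9  (9,3):13132·8+13068→118124, (9,4):6769·8+13132→67284, (9,5):1960·8+6769→22449, (9,6):322·8+1960→4536, (9,7):28·8+322→546
@10  (10,4):67284·9+118124→723680, (10,5):22449·9+67284→269325, (10,6):4536·9+22449→63273, (10,7):546·9+4536→9450
Read c(10,4) = 723680, c(10,5) = 269325, c(10,6) = 63273, c(10,7) = 9450.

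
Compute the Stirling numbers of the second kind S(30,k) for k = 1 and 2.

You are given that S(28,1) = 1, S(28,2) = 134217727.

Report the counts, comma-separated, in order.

1, 536870911

@29  (29,1):1·1+0→1, (29,2):134217727·2+1→268435455
@30  (30,1):1·1+0→1, (30,2):268435455·2+1→536870911
Read S(30,1) = 1, S(30,2) = 536870911.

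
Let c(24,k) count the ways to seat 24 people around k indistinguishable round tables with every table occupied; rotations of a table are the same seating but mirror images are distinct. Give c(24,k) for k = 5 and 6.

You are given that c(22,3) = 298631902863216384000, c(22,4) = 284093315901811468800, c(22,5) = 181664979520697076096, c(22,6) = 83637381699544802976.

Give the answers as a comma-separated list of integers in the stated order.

row 23: T[23][4]=22·284093315901811468800+298631902863216384000=6548684852703068697600  T[23][5]=22·181664979520697076096+284093315901811468800=4280722865357147142912  T[23][6]=22·83637381699544802976+181664979520697076096=2021687376910682741568
row 24: T[24][5]=23·4280722865357147142912+6548684852703068697600=105005310755917452984576  T[24][6]=23·2021687376910682741568+4280722865357147142912=50779532534302850198976
Read c(24,5) = 105005310755917452984576, c(24,6) = 50779532534302850198976.

105005310755917452984576, 50779532534302850198976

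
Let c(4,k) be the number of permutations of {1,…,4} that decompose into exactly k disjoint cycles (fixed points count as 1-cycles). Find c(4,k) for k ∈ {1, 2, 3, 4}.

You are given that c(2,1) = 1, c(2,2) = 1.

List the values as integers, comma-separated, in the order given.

[3] T[3,1]:2*1+0=2 · T[3,2]:2*1+1=3 · T[3,3]:2*0+1=1
[4] T[4,1]:3*2+0=6 · T[4,2]:3*3+2=11 · T[4,3]:3*1+3=6 · T[4,4]:3*0+1=1
Read c(4,1) = 6, c(4,2) = 11, c(4,3) = 6, c(4,4) = 1.

6, 11, 6, 1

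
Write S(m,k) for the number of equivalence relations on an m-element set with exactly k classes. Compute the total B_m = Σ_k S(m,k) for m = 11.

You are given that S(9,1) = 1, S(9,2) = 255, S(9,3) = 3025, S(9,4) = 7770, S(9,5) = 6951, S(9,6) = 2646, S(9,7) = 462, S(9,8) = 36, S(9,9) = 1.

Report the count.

row 10: T[10][1]=1·1+0=1  T[10][2]=2·255+1=511  T[10][3]=3·3025+255=9330  T[10][4]=4·7770+3025=34105  T[10][5]=5·6951+7770=42525  T[10][6]=6·2646+6951=22827  T[10][7]=7·462+2646=5880  T[10][8]=8·36+462=750  T[10][9]=9·1+36=45  T[10][10]=10·0+1=1
row 11: T[11][1]=1·1+0=1  T[11][2]=2·511+1=1023  T[11][3]=3·9330+511=28501  T[11][4]=4·34105+9330=145750  T[11][5]=5·42525+34105=246730  T[11][6]=6·22827+42525=179487  T[11][7]=7·5880+22827=63987  T[11][8]=8·750+5880=11880  T[11][9]=9·45+750=1155  T[11][10]=10·1+45=55  T[11][11]=11·0+1=1
B_11 = ΣS(11,k) = 1+1023+28501+145750+246730+179487+63987+11880+1155+55+1 = 678570

678570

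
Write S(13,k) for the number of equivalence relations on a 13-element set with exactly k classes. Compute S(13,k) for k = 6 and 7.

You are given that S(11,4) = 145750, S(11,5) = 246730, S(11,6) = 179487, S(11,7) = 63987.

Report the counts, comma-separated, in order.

@12  (12,5):246730·5+145750→1379400, (12,6):179487·6+246730→1323652, (12,7):63987·7+179487→627396
@13  (13,6):1323652·6+1379400→9321312, (13,7):627396·7+1323652→5715424
Read S(13,6) = 9321312, S(13,7) = 5715424.

9321312, 5715424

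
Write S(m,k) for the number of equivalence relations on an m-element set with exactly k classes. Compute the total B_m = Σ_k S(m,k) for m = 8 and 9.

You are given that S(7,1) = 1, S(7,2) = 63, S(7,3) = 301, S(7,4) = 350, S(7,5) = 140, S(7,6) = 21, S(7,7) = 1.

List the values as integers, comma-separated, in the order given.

[8] T[8,1]:1*1+0=1 · T[8,2]:2*63+1=127 · T[8,3]:3*301+63=966 · T[8,4]:4*350+301=1701 · T[8,5]:5*140+350=1050 · T[8,6]:6*21+140=266 · T[8,7]:7*1+21=28 · T[8,8]:8*0+1=1
[9] T[9,1]:1*1+0=1 · T[9,2]:2*127+1=255 · T[9,3]:3*966+127=3025 · T[9,4]:4*1701+966=7770 · T[9,5]:5*1050+1701=6951 · T[9,6]:6*266+1050=2646 · T[9,7]:7*28+266=462 · T[9,8]:8*1+28=36 · T[9,9]:9*0+1=1
B_8 = ΣS(8,k) = 1+127+966+1701+1050+266+28+1 = 4140
B_9 = ΣS(9,k) = 1+255+3025+7770+6951+2646+462+36+1 = 21147

4140, 21147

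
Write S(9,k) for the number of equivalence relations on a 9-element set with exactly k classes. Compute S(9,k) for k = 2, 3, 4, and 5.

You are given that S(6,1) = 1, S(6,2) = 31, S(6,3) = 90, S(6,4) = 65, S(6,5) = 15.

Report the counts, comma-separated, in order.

255, 3025, 7770, 6951

i=7: T(7,1)=0+1·1=1 | T(7,2)=1+2·31=63 | T(7,3)=31+3·90=301 | T(7,4)=90+4·65=350 | T(7,5)=65+5·15=140
i=8: T(8,1)=0+1·1=1 | T(8,2)=1+2·63=127 | T(8,3)=63+3·301=966 | T(8,4)=301+4·350=1701 | T(8,5)=350+5·140=1050
i=9: T(9,2)=1+2·127=255 | T(9,3)=127+3·966=3025 | T(9,4)=966+4·1701=7770 | T(9,5)=1701+5·1050=6951
Read S(9,2) = 255, S(9,3) = 3025, S(9,4) = 7770, S(9,5) = 6951.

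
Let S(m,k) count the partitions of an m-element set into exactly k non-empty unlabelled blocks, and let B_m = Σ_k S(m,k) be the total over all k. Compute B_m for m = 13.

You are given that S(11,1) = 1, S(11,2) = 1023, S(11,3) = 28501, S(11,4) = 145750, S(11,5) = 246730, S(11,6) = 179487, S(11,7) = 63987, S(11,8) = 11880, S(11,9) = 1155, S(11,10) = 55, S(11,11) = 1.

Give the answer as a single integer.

27644437

row 12: T[12][1]=1·1+0=1  T[12][2]=2·1023+1=2047  T[12][3]=3·28501+1023=86526  T[12][4]=4·145750+28501=611501  T[12][5]=5·246730+145750=1379400  T[12][6]=6·179487+246730=1323652  T[12][7]=7·63987+179487=627396  T[12][8]=8·11880+63987=159027  T[12][9]=9·1155+11880=22275  T[12][10]=10·55+1155=1705  T[12][11]=11·1+55=66  T[12][12]=12·0+1=1
row 13: T[13][1]=1·1+0=1  T[13][2]=2·2047+1=4095  T[13][3]=3·86526+2047=261625  T[13][4]=4·611501+86526=2532530  T[13][5]=5·1379400+611501=7508501  T[13][6]=6·1323652+1379400=9321312  T[13][7]=7·627396+1323652=5715424  T[13][8]=8·159027+627396=1899612  T[13][9]=9·22275+159027=359502  T[13][10]=10·1705+22275=39325  T[13][11]=11·66+1705=2431  T[13][12]=12·1+66=78  T[13][13]=13·0+1=1
B_13 = ΣS(13,k) = 1+4095+261625+2532530+7508501+9321312+5715424+1899612+359502+39325+2431+78+1 = 27644437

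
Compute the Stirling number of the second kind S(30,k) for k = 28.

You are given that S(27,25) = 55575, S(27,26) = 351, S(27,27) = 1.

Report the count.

r28: T_28,26=26×351+55575=64701; T_28,27=27×1+351=378; T_28,28=28×0+1=1
r29: T_29,27=27×378+64701=74907; T_29,28=28×1+378=406
r30: T_30,28=28×406+74907=86275
Read S(30,28) = 86275.

86275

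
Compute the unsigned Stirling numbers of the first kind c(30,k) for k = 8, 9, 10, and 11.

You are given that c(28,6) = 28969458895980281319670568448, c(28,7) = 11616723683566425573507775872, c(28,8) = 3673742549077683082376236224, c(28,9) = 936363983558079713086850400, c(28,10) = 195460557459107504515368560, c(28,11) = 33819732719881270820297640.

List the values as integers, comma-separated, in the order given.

3674201658710345201899117607040, 981347603630155088295475765440, 215760462268683520394805979744, 39539238727270799376544542000

i=29: T(29,7)=28969458895980281319670568448+28·11616723683566425573507775872=354237722035840197377888292864 | T(29,8)=11616723683566425573507775872+28·3673742549077683082376236224=114481515057741551880042390144 | T(29,9)=3673742549077683082376236224+28·936363983558079713086850400=29891934088703915048808047424 | T(29,10)=936363983558079713086850400+28·195460557459107504515368560=6409259592413089839517170080 | T(29,11)=195460557459107504515368560+28·33819732719881270820297640=1142413073615783087483702480
i=30: T(30,8)=354237722035840197377888292864+29·114481515057741551880042390144=3674201658710345201899117607040 | T(30,9)=114481515057741551880042390144+29·29891934088703915048808047424=981347603630155088295475765440 | T(30,10)=29891934088703915048808047424+29·6409259592413089839517170080=215760462268683520394805979744 | T(30,11)=6409259592413089839517170080+29·1142413073615783087483702480=39539238727270799376544542000
Read c(30,8) = 3674201658710345201899117607040, c(30,9) = 981347603630155088295475765440, c(30,10) = 215760462268683520394805979744, c(30,11) = 39539238727270799376544542000.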